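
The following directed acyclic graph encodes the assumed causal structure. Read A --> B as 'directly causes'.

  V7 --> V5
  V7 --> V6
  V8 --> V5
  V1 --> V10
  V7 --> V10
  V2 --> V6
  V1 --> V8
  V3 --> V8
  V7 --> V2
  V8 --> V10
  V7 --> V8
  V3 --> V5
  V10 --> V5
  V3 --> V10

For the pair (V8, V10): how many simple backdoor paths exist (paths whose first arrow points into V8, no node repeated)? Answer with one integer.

A backdoor path from V8 to V10 is any simple undirected path whose first edge points into V8 (i.e. leaves V8 via a parent).
Parents of V8: {V1, V3, V7}.
Enumerating:
  P1: V8 <- V7 -> V10
  P2: V8 <- V7 -> V5 <- V3 -> V10
  P3: V8 <- V7 -> V5 <- V10
  P4: V8 <- V3 -> V10
  P5: V8 <- V3 -> V5 <- V7 -> V10
  P6: V8 <- V3 -> V5 <- V10
  P7: V8 <- V1 -> V10
That exhausts the simple backdoor paths. Count: 7.

7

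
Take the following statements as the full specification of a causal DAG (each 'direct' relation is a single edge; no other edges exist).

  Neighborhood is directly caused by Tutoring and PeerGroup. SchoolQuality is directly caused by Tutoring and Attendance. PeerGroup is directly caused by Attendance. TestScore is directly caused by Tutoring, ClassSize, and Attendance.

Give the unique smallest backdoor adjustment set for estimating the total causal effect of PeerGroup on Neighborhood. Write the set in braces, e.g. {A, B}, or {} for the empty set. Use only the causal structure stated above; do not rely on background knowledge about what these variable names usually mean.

Variables eligible for adjustment (non-descendants of PeerGroup, excluding PeerGroup and Neighborhood): {Attendance, ClassSize, SchoolQuality, TestScore, Tutoring}.
Backdoor paths from PeerGroup to Neighborhood:
  P1: PeerGroup <- Attendance -> SchoolQuality <- Tutoring -> Neighborhood
  P2: PeerGroup <- Attendance -> TestScore <- Tutoring -> Neighborhood
Each backdoor path contains an unconditioned collider, so every path is already blocked with the empty conditioning set:
  P1: blocked at collider SchoolQuality (neither it nor any descendant is in the conditioning set).
  P2: blocked at collider TestScore (neither it nor any descendant is in the conditioning set).
The empty set is therefore the unique smallest valid set.

{}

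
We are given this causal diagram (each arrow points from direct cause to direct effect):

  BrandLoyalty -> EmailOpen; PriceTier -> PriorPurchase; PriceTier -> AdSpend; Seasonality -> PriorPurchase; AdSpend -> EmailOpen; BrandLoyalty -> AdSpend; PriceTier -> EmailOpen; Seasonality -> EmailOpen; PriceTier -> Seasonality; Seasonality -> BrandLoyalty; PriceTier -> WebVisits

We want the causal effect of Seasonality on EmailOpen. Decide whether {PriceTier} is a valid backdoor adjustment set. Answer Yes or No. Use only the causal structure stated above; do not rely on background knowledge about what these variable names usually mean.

Backdoor paths from Seasonality to EmailOpen (paths whose first edge points into Seasonality):
  P1: Seasonality <- PriceTier -> AdSpend <- BrandLoyalty -> EmailOpen
  P2: Seasonality <- PriceTier -> AdSpend -> EmailOpen
  P3: Seasonality <- PriceTier -> EmailOpen
Condition 1 (no descendant of Seasonality in the set): holds — descendants of Seasonality are {AdSpend, BrandLoyalty, EmailOpen, PriorPurchase}; none are in {PriceTier}.
Condition 2 (every backdoor path blocked by {PriceTier}):
  P1: blocked at fork node PriceTier ∈ conditioning set.
  P2: blocked at fork node PriceTier ∈ conditioning set.
  P3: blocked at fork node PriceTier ∈ conditioning set.
{PriceTier} satisfies the backdoor criterion.

Yes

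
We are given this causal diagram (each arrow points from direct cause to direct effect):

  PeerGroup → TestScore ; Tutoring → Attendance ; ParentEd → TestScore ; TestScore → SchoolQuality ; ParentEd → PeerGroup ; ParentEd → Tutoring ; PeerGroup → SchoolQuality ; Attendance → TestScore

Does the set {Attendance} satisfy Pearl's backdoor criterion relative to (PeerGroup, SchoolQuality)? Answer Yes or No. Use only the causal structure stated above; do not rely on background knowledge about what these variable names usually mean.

Backdoor paths from PeerGroup to SchoolQuality (paths whose first edge points into PeerGroup):
  P1: PeerGroup <- ParentEd -> Tutoring -> Attendance -> TestScore -> SchoolQuality
  P2: PeerGroup <- ParentEd -> TestScore -> SchoolQuality
Condition 1 (no descendant of PeerGroup in the set): holds — descendants of PeerGroup are {SchoolQuality, TestScore}; none are in {Attendance}.
Condition 2 (every backdoor path blocked by {Attendance}):
  P1: blocked at chain node Attendance ∈ conditioning set.
  P2: open — no interior node is in the conditioning set.
{Attendance} does not satisfy the backdoor criterion.

No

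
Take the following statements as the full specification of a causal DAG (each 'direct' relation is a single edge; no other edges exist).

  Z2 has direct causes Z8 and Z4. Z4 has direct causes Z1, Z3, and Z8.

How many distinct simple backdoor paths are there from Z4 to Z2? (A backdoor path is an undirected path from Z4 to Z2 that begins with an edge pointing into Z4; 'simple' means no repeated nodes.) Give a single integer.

A backdoor path from Z4 to Z2 is any simple undirected path whose first edge points into Z4 (i.e. leaves Z4 via a parent).
Parents of Z4: {Z1, Z3, Z8}.
Enumerating:
  P1: Z4 <- Z8 -> Z2
That exhausts the simple backdoor paths. Count: 1.

1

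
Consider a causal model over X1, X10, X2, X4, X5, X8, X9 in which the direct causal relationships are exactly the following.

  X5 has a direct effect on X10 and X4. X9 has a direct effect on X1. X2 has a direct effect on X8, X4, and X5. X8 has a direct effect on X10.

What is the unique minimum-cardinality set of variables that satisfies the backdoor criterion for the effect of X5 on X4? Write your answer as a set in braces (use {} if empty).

Variables eligible for adjustment (non-descendants of X5, excluding X5 and X4): {X1, X2, X8, X9}.
Backdoor paths from X5 to X4:
  P1: X5 <- X2 -> X4
The empty set is not sufficient: P1 (X5 <- X2 -> X4) has no collider blocking it and no conditioned non-collider, so it is open.
Try {X2}:
  P1: blocked at fork node X2 ∈ conditioning set.
{X2} contains no descendant of X5 and blocks every backdoor path.
No other singleton works — e.g. {X8} leaves P1 open — so {X2} is the unique smallest valid adjustment set.

{X2}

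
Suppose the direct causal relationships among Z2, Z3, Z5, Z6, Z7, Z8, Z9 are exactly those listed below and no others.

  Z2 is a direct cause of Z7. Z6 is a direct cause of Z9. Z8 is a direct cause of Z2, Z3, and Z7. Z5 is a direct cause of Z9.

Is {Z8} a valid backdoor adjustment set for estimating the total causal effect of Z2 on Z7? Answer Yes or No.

Yes

Backdoor paths from Z2 to Z7 (paths whose first edge points into Z2):
  P1: Z2 <- Z8 -> Z7
Condition 1 (no descendant of Z2 in the set): holds — descendants of Z2 are {Z7}; none are in {Z8}.
Condition 2 (every backdoor path blocked by {Z8}):
  P1: blocked at fork node Z8 ∈ conditioning set.
{Z8} satisfies the backdoor criterion.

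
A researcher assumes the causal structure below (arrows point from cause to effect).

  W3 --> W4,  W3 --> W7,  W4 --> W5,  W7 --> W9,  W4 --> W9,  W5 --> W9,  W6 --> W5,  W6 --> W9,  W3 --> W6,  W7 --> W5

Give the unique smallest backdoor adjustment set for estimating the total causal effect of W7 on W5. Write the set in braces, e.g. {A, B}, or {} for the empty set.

Variables eligible for adjustment (non-descendants of W7, excluding W7 and W5): {W3, W4, W6}.
Backdoor paths from W7 to W5:
  P1: W7 <- W3 -> W4 -> W5
  P2: W7 <- W3 -> W4 -> W9 <- W6 -> W5
  P3: W7 <- W3 -> W4 -> W9 <- W5
  P4: W7 <- W3 -> W6 -> W5
  P5: W7 <- W3 -> W6 -> W9 <- W4 -> W5
  P6: W7 <- W3 -> W6 -> W9 <- W5
The empty set is not sufficient: P1 (W7 <- W3 -> W4 -> W5) has no collider blocking it and no conditioned non-collider, so it is open.
Try {W3}:
  P1: blocked at fork node W3 ∈ conditioning set.
  P2: blocked at fork node W3 ∈ conditioning set.
  P3: blocked at fork node W3 ∈ conditioning set.
  P4: blocked at fork node W3 ∈ conditioning set.
  P5: blocked at fork node W3 ∈ conditioning set.
  P6: blocked at fork node W3 ∈ conditioning set.
{W3} contains no descendant of W7 and blocks every backdoor path.
No other singleton works — e.g. {W4} leaves P4 open — so {W3} is the unique smallest valid adjustment set.

{W3}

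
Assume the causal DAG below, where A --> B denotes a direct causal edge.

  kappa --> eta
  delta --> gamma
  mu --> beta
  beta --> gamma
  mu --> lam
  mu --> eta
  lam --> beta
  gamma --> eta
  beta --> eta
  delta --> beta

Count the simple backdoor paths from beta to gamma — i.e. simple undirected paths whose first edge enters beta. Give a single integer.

3

A backdoor path from beta to gamma is any simple undirected path whose first edge points into beta (i.e. leaves beta via a parent).
Parents of beta: {delta, lam, mu}.
Enumerating:
  P1: beta <- mu -> eta <- gamma
  P2: beta <- lam <- mu -> eta <- gamma
  P3: beta <- delta -> gamma
That exhausts the simple backdoor paths. Count: 3.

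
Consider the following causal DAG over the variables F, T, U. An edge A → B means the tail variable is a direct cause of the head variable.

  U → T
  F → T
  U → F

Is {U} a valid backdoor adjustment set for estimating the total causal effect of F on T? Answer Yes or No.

Yes

Backdoor paths from F to T (paths whose first edge points into F):
  P1: F <- U -> T
Condition 1 (no descendant of F in the set): holds — descendants of F are {T}; none are in {U}.
Condition 2 (every backdoor path blocked by {U}):
  P1: blocked at fork node U ∈ conditioning set.
{U} satisfies the backdoor criterion.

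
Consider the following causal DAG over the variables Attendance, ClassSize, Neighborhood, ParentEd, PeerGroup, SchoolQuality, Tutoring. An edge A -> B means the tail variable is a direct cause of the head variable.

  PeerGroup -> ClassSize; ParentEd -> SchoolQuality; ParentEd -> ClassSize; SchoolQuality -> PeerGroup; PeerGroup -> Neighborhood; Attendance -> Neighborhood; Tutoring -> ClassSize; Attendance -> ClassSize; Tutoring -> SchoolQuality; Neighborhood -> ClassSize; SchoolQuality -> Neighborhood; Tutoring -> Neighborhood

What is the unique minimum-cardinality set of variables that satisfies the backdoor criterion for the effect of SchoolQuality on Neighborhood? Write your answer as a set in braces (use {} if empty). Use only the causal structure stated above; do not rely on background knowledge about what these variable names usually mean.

Variables eligible for adjustment (non-descendants of SchoolQuality, excluding SchoolQuality and Neighborhood): {Attendance, ParentEd, Tutoring}.
Backdoor paths from SchoolQuality to Neighborhood:
  P1: SchoolQuality <- ParentEd -> ClassSize <- Attendance -> Neighborhood
  P2: SchoolQuality <- ParentEd -> ClassSize <- Tutoring -> Neighborhood
  P3: SchoolQuality <- ParentEd -> ClassSize <- PeerGroup -> Neighborhood
  P4: SchoolQuality <- ParentEd -> ClassSize <- Neighborhood
  P5: SchoolQuality <- Tutoring -> Neighborhood
  P6: SchoolQuality <- Tutoring -> ClassSize <- Attendance -> Neighborhood
  P7: SchoolQuality <- Tutoring -> ClassSize <- PeerGroup -> Neighborhood
  P8: SchoolQuality <- Tutoring -> ClassSize <- Neighborhood
The empty set is not sufficient: P5 (SchoolQuality <- Tutoring -> Neighborhood) has no collider blocking it and no conditioned non-collider, so it is open.
Try {Tutoring}:
  P1: blocked at collider ClassSize (neither it nor any descendant is in the conditioning set).
  P2: blocked at collider ClassSize (neither it nor any descendant is in the conditioning set).
  P3: blocked at collider ClassSize (neither it nor any descendant is in the conditioning set).
  P4: blocked at collider ClassSize (neither it nor any descendant is in the conditioning set).
  P5: blocked at fork node Tutoring ∈ conditioning set.
  P6: blocked at fork node Tutoring ∈ conditioning set.
  P7: blocked at fork node Tutoring ∈ conditioning set.
  P8: blocked at fork node Tutoring ∈ conditioning set.
{Tutoring} contains no descendant of SchoolQuality and blocks every backdoor path.
No other singleton works — e.g. {ParentEd} leaves P5 open — so {Tutoring} is the unique smallest valid adjustment set.

{Tutoring}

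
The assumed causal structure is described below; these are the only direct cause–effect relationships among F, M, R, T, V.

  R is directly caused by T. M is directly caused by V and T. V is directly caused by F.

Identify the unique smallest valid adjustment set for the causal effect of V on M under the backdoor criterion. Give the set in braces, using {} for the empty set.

{}

Variables eligible for adjustment (non-descendants of V, excluding V and M): {F, R, T}.
Backdoor paths from V to M:
  (none)
With no backdoor paths the empty set already satisfies the criterion, and it is trivially minimal.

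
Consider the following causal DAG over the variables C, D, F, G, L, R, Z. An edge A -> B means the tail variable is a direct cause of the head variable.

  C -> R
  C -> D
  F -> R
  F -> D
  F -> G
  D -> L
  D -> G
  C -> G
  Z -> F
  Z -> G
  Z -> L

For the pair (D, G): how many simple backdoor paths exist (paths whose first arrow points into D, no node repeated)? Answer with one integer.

A backdoor path from D to G is any simple undirected path whose first edge points into D (i.e. leaves D via a parent).
Parents of D: {C, F}.
Enumerating:
  P1: D <- F <- Z -> G
  P2: D <- F -> R <- C -> G
  P3: D <- F -> G
  P4: D <- C -> R <- F <- Z -> G
  P5: D <- C -> R <- F -> G
  P6: D <- C -> G
That exhausts the simple backdoor paths. Count: 6.

6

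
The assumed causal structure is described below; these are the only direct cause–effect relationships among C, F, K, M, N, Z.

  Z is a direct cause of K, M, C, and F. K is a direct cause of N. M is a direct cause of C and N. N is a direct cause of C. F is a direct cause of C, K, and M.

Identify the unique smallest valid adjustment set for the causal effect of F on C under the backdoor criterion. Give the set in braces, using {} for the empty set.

{Z}

Variables eligible for adjustment (non-descendants of F, excluding F and C): {Z}.
Backdoor paths from F to C:
  P1: F <- Z -> K -> N <- M -> C
  P2: F <- Z -> K -> N -> C
  P3: F <- Z -> M -> N -> C
  P4: F <- Z -> M -> C
  P5: F <- Z -> C
The empty set is not sufficient: P2 (F <- Z -> K -> N -> C) has no collider blocking it and no conditioned non-collider, so it is open.
Try {Z}:
  P1: blocked at fork node Z ∈ conditioning set.
  P2: blocked at fork node Z ∈ conditioning set.
  P3: blocked at fork node Z ∈ conditioning set.
  P4: blocked at fork node Z ∈ conditioning set.
  P5: blocked at fork node Z ∈ conditioning set.
{Z} contains no descendant of F and blocks every backdoor path.
{Z} is the unique smallest valid adjustment set.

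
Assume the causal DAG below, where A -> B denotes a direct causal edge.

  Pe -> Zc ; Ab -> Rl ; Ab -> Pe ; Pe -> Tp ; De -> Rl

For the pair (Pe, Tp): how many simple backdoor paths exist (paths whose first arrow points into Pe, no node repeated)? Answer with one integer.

A backdoor path from Pe to Tp is any simple undirected path whose first edge points into Pe (i.e. leaves Pe via a parent).
Parents of Pe: {Ab}.
No simple path from any parent of Pe reaches Tp without revisiting Pe, so there are no backdoor paths.

0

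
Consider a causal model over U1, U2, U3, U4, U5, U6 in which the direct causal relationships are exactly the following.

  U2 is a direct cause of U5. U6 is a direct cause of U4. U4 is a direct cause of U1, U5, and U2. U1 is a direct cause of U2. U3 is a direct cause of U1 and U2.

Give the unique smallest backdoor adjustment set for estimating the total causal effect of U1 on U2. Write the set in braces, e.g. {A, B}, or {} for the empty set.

Variables eligible for adjustment (non-descendants of U1, excluding U1 and U2): {U3, U4, U6}.
Backdoor paths from U1 to U2:
  P1: U1 <- U3 -> U2
  P2: U1 <- U4 -> U2
  P3: U1 <- U4 -> U5 <- U2
The empty set is not sufficient: P1 (U1 <- U3 -> U2) has no collider blocking it and no conditioned non-collider, so it is open.
Try {U3, U4}:
  P1: blocked at fork node U3 ∈ conditioning set.
  P2: blocked at fork node U4 ∈ conditioning set.
  P3: blocked at fork node U4 ∈ conditioning set.
{U3, U4} contains no descendant of U1 and blocks every backdoor path.
Every element of {U3, U4} is needed (dropping U3 leaves P1 open; dropping U4 leaves P2 open), so no proper subset is valid.
Among all size-2 subsets of the eligible variables, only {U3, U4} blocks every backdoor path, so it is the unique smallest valid adjustment set.

{U3, U4}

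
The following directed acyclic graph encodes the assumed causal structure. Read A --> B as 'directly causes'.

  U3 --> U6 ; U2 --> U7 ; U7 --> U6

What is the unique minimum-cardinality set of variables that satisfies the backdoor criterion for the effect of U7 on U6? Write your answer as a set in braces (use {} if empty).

{}

Variables eligible for adjustment (non-descendants of U7, excluding U7 and U6): {U2, U3}.
Backdoor paths from U7 to U6:
  (none)
With no backdoor paths the empty set already satisfies the criterion, and it is trivially minimal.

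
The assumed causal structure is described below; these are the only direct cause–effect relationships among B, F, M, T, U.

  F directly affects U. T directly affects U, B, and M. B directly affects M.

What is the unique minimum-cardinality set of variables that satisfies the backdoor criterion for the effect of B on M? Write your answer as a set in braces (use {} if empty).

Variables eligible for adjustment (non-descendants of B, excluding B and M): {F, T, U}.
Backdoor paths from B to M:
  P1: B <- T -> M
The empty set is not sufficient: P1 (B <- T -> M) has no collider blocking it and no conditioned non-collider, so it is open.
Try {T}:
  P1: blocked at fork node T ∈ conditioning set.
{T} contains no descendant of B and blocks every backdoor path.
No other singleton works — e.g. {F} leaves P1 open — so {T} is the unique smallest valid adjustment set.

{T}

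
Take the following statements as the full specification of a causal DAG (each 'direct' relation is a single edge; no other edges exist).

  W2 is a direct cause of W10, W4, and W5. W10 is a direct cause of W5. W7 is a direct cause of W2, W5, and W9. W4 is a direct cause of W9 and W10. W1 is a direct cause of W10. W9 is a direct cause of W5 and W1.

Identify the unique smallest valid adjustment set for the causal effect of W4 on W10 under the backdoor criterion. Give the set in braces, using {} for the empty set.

{W2}

Variables eligible for adjustment (non-descendants of W4, excluding W4 and W10): {W2, W7}.
Backdoor paths from W4 to W10:
  P1: W4 <- W2 <- W7 -> W9 -> W1 -> W10
  P2: W4 <- W2 <- W7 -> W9 -> W5 <- W10
  P3: W4 <- W2 <- W7 -> W5 <- W9 -> W1 -> W10
  P4: W4 <- W2 <- W7 -> W5 <- W10
  P5: W4 <- W2 -> W10
  P6: W4 <- W2 -> W5 <- W7 -> W9 -> W1 -> W10
  P7: W4 <- W2 -> W5 <- W9 -> W1 -> W10
  P8: W4 <- W2 -> W5 <- W10
The empty set is not sufficient: P1 (W4 <- W2 <- W7 -> W9 -> W1 -> W10) has no collider blocking it and no conditioned non-collider, so it is open.
Try {W2}:
  P1: blocked at chain node W2 ∈ conditioning set.
  P2: blocked at chain node W2 ∈ conditioning set.
  P3: blocked at chain node W2 ∈ conditioning set.
  P4: blocked at chain node W2 ∈ conditioning set.
  P5: blocked at fork node W2 ∈ conditioning set.
  P6: blocked at fork node W2 ∈ conditioning set.
  P7: blocked at fork node W2 ∈ conditioning set.
  P8: blocked at fork node W2 ∈ conditioning set.
{W2} contains no descendant of W4 and blocks every backdoor path.
No other singleton works — e.g. {W7} leaves P5 open — so {W2} is the unique smallest valid adjustment set.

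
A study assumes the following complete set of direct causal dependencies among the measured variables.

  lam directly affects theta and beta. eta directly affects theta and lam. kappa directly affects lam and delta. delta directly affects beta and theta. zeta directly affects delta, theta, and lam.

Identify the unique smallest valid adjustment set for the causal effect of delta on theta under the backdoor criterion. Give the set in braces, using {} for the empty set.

Variables eligible for adjustment (non-descendants of delta, excluding delta and theta): {eta, kappa, lam, zeta}.
Backdoor paths from delta to theta:
  P1: delta <- zeta -> lam <- eta -> theta
  P2: delta <- zeta -> lam -> theta
  P3: delta <- zeta -> theta
  P4: delta <- kappa -> lam <- zeta -> theta
  P5: delta <- kappa -> lam <- eta -> theta
  P6: delta <- kappa -> lam -> theta
The empty set is not sufficient: P2 (delta <- zeta -> lam -> theta) has no collider blocking it and no conditioned non-collider, so it is open.
Try {kappa, zeta}:
  P1: blocked at fork node zeta ∈ conditioning set.
  P2: blocked at fork node zeta ∈ conditioning set.
  P3: blocked at fork node zeta ∈ conditioning set.
  P4: blocked at fork node kappa ∈ conditioning set.
  P5: blocked at fork node kappa ∈ conditioning set.
  P6: blocked at fork node kappa ∈ conditioning set.
{kappa, zeta} contains no descendant of delta and blocks every backdoor path.
Every element of {kappa, zeta} is needed (dropping kappa leaves P6 open; dropping zeta leaves P2 open), so no proper subset is valid.
Among all size-2 subsets of the eligible variables, only {kappa, zeta} blocks every backdoor path, so it is the unique smallest valid adjustment set.

{kappa, zeta}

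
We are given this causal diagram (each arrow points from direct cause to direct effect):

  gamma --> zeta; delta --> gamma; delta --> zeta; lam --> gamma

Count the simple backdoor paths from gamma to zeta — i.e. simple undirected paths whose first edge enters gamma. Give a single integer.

A backdoor path from gamma to zeta is any simple undirected path whose first edge points into gamma (i.e. leaves gamma via a parent).
Parents of gamma: {delta, lam}.
Enumerating:
  P1: gamma <- delta -> zeta
That exhausts the simple backdoor paths. Count: 1.

1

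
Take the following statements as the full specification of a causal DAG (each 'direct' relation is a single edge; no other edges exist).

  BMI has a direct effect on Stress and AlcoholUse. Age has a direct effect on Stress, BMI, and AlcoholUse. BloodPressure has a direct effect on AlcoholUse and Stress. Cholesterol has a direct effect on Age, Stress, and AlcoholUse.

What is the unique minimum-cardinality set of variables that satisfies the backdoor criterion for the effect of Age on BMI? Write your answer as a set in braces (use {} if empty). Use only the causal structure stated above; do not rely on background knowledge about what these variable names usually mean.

{}

Variables eligible for adjustment (non-descendants of Age, excluding Age and BMI): {BloodPressure, Cholesterol}.
Backdoor paths from Age to BMI:
  P1: Age <- Cholesterol -> AlcoholUse <- BloodPressure -> Stress <- BMI
  P2: Age <- Cholesterol -> AlcoholUse <- BMI
  P3: Age <- Cholesterol -> Stress <- BloodPressure -> AlcoholUse <- BMI
  P4: Age <- Cholesterol -> Stress <- BMI
Each backdoor path contains an unconditioned collider, so every path is already blocked with the empty conditioning set:
  P1: blocked at collider AlcoholUse (neither it nor any descendant is in the conditioning set).
  P2: blocked at collider AlcoholUse (neither it nor any descendant is in the conditioning set).
  P3: blocked at collider Stress (neither it nor any descendant is in the conditioning set).
  P4: blocked at collider Stress (neither it nor any descendant is in the conditioning set).
The empty set is therefore the unique smallest valid set.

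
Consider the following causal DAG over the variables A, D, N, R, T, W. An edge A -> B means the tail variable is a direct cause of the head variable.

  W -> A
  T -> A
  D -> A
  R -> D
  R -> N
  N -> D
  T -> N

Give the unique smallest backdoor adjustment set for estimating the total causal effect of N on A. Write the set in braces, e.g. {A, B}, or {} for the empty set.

{R, T}

Variables eligible for adjustment (non-descendants of N, excluding N and A): {R, T, W}.
Backdoor paths from N to A:
  P1: N <- R -> D -> A
  P2: N <- T -> A
The empty set is not sufficient: P1 (N <- R -> D -> A) has no collider blocking it and no conditioned non-collider, so it is open.
Try {R, T}:
  P1: blocked at fork node R ∈ conditioning set.
  P2: blocked at fork node T ∈ conditioning set.
{R, T} contains no descendant of N and blocks every backdoor path.
Every element of {R, T} is needed (dropping R leaves P1 open; dropping T leaves P2 open), so no proper subset is valid.
Among all size-2 subsets of the eligible variables, only {R, T} blocks every backdoor path, so it is the unique smallest valid adjustment set.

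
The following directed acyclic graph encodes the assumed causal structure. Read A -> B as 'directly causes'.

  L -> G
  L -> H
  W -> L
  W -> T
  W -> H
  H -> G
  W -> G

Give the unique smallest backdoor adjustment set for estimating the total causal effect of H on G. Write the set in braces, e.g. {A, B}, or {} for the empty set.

{L, W}

Variables eligible for adjustment (non-descendants of H, excluding H and G): {L, T, W}.
Backdoor paths from H to G:
  P1: H <- W -> L -> G
  P2: H <- W -> G
  P3: H <- L <- W -> G
  P4: H <- L -> G
The empty set is not sufficient: P1 (H <- W -> L -> G) has no collider blocking it and no conditioned non-collider, so it is open.
Try {L, W}:
  P1: blocked at fork node W ∈ conditioning set.
  P2: blocked at fork node W ∈ conditioning set.
  P3: blocked at chain node L ∈ conditioning set.
  P4: blocked at fork node L ∈ conditioning set.
{L, W} contains no descendant of H and blocks every backdoor path.
Every element of {L, W} is needed (dropping L leaves P4 open; dropping W leaves P2 open), so no proper subset is valid.
Among all size-2 subsets of the eligible variables, only {L, W} blocks every backdoor path, so it is the unique smallest valid adjustment set.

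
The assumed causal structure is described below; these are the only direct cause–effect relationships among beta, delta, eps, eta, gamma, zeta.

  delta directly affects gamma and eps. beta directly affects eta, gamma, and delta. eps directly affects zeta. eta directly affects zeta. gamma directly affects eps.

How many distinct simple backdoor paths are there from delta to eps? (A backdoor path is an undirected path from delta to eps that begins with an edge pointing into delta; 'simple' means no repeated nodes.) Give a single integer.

2

A backdoor path from delta to eps is any simple undirected path whose first edge points into delta (i.e. leaves delta via a parent).
Parents of delta: {beta}.
Enumerating:
  P1: delta <- beta -> gamma -> eps
  P2: delta <- beta -> eta -> zeta <- eps
That exhausts the simple backdoor paths. Count: 2.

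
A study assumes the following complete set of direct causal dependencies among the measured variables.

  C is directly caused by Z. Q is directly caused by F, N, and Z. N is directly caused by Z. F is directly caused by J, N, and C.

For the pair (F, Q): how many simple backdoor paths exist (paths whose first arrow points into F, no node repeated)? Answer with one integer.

A backdoor path from F to Q is any simple undirected path whose first edge points into F (i.e. leaves F via a parent).
Parents of F: {C, J, N}.
Enumerating:
  P1: F <- C <- Z -> N -> Q
  P2: F <- C <- Z -> Q
  P3: F <- N <- Z -> Q
  P4: F <- N -> Q
That exhausts the simple backdoor paths. Count: 4.

4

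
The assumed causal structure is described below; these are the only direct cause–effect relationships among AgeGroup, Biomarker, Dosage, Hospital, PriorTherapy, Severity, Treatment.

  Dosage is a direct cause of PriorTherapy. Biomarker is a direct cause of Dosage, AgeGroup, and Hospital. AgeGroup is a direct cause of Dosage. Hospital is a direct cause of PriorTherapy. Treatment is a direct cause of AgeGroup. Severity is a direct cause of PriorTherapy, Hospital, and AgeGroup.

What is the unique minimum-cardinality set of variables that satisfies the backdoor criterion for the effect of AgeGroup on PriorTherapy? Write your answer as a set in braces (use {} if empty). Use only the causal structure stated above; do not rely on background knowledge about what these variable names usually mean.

{Biomarker, Severity}

Variables eligible for adjustment (non-descendants of AgeGroup, excluding AgeGroup and PriorTherapy): {Biomarker, Hospital, Severity, Treatment}.
Backdoor paths from AgeGroup to PriorTherapy:
  P1: AgeGroup <- Severity -> Hospital <- Biomarker -> Dosage -> PriorTherapy
  P2: AgeGroup <- Severity -> Hospital -> PriorTherapy
  P3: AgeGroup <- Severity -> PriorTherapy
  P4: AgeGroup <- Biomarker -> Hospital <- Severity -> PriorTherapy
  P5: AgeGroup <- Biomarker -> Hospital -> PriorTherapy
  P6: AgeGroup <- Biomarker -> Dosage -> PriorTherapy
The empty set is not sufficient: P2 (AgeGroup <- Severity -> Hospital -> PriorTherapy) has no collider blocking it and no conditioned non-collider, so it is open.
Try {Biomarker, Severity}:
  P1: blocked at fork node Severity ∈ conditioning set.
  P2: blocked at fork node Severity ∈ conditioning set.
  P3: blocked at fork node Severity ∈ conditioning set.
  P4: blocked at fork node Biomarker ∈ conditioning set.
  P5: blocked at fork node Biomarker ∈ conditioning set.
  P6: blocked at fork node Biomarker ∈ conditioning set.
{Biomarker, Severity} contains no descendant of AgeGroup and blocks every backdoor path.
Every element of {Biomarker, Severity} is needed (dropping Biomarker leaves P5 open; dropping Severity leaves P2 open), so no proper subset is valid.
Among all size-2 subsets of the eligible variables, only {Biomarker, Severity} blocks every backdoor path, so it is the unique smallest valid adjustment set.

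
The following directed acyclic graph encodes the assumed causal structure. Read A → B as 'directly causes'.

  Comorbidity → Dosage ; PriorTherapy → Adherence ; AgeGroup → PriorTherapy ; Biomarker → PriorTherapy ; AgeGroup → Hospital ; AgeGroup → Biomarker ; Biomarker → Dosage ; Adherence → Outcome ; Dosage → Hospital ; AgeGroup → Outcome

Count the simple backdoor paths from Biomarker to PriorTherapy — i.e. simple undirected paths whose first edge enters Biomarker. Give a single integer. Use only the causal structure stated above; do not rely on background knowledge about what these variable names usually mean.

A backdoor path from Biomarker to PriorTherapy is any simple undirected path whose first edge points into Biomarker (i.e. leaves Biomarker via a parent).
Parents of Biomarker: {AgeGroup}.
Enumerating:
  P1: Biomarker <- AgeGroup -> PriorTherapy
  P2: Biomarker <- AgeGroup -> Outcome <- Adherence <- PriorTherapy
That exhausts the simple backdoor paths. Count: 2.

2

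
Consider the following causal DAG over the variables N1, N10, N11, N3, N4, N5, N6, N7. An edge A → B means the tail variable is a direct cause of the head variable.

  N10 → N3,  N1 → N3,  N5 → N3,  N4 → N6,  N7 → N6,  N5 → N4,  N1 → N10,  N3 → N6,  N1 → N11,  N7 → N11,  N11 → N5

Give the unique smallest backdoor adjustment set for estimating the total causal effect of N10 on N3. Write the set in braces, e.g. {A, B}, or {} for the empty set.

{N1}

Variables eligible for adjustment (non-descendants of N10, excluding N10 and N3): {N1, N11, N4, N5, N7}.
Backdoor paths from N10 to N3:
  P1: N10 <- N1 -> N11 <- N7 -> N6 <- N3
  P2: N10 <- N1 -> N11 <- N7 -> N6 <- N4 <- N5 -> N3
  P3: N10 <- N1 -> N11 -> N5 -> N3
  P4: N10 <- N1 -> N11 -> N5 -> N4 -> N6 <- N3
  P5: N10 <- N1 -> N3
The empty set is not sufficient: P3 (N10 <- N1 -> N11 -> N5 -> N3) has no collider blocking it and no conditioned non-collider, so it is open.
Try {N1}:
  P1: blocked at fork node N1 ∈ conditioning set.
  P2: blocked at fork node N1 ∈ conditioning set.
  P3: blocked at fork node N1 ∈ conditioning set.
  P4: blocked at fork node N1 ∈ conditioning set.
  P5: blocked at fork node N1 ∈ conditioning set.
{N1} contains no descendant of N10 and blocks every backdoor path.
No other singleton works — e.g. {N7} leaves P3 open — so {N1} is the unique smallest valid adjustment set.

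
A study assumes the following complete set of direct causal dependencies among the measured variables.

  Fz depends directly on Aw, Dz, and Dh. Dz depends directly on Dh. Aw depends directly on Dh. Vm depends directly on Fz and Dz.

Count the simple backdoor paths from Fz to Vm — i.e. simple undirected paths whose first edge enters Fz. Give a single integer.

A backdoor path from Fz to Vm is any simple undirected path whose first edge points into Fz (i.e. leaves Fz via a parent).
Parents of Fz: {Aw, Dh, Dz}.
Enumerating:
  P1: Fz <- Dh -> Dz -> Vm
  P2: Fz <- Aw <- Dh -> Dz -> Vm
  P3: Fz <- Dz -> Vm
That exhausts the simple backdoor paths. Count: 3.

3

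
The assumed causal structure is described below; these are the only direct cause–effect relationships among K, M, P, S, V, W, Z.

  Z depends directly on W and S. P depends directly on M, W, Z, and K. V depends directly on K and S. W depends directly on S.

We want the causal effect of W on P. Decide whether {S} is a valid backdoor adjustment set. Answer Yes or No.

Yes

Backdoor paths from W to P (paths whose first edge points into W):
  P1: W <- S -> Z -> P
  P2: W <- S -> V <- K -> P
Condition 1 (no descendant of W in the set): holds — descendants of W are {P, Z}; none are in {S}.
Condition 2 (every backdoor path blocked by {S}):
  P1: blocked at fork node S ∈ conditioning set.
  P2: blocked at fork node S ∈ conditioning set.
{S} satisfies the backdoor criterion.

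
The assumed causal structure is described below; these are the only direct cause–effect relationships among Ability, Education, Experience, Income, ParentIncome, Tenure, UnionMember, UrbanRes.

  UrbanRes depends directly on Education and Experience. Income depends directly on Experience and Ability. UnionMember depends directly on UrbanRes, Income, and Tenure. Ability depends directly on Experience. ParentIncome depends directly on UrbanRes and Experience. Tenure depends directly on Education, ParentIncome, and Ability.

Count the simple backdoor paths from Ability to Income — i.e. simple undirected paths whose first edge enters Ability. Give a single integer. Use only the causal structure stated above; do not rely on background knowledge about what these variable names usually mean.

A backdoor path from Ability to Income is any simple undirected path whose first edge points into Ability (i.e. leaves Ability via a parent).
Parents of Ability: {Experience}.
Enumerating:
  P1: Ability <- Experience -> UrbanRes <- Education -> Tenure -> UnionMember <- Income
  P2: Ability <- Experience -> UrbanRes -> ParentIncome -> Tenure -> UnionMember <- Income
  P3: Ability <- Experience -> UrbanRes -> UnionMember <- Income
  P4: Ability <- Experience -> ParentIncome <- UrbanRes <- Education -> Tenure -> UnionMember <- Income
  P5: Ability <- Experience -> ParentIncome <- UrbanRes -> UnionMember <- Income
  P6: Ability <- Experience -> ParentIncome -> Tenure <- Education -> UrbanRes -> UnionMember <- Income
  P7: Ability <- Experience -> ParentIncome -> Tenure -> UnionMember <- Income
  P8: Ability <- Experience -> Income
That exhausts the simple backdoor paths. Count: 8.

8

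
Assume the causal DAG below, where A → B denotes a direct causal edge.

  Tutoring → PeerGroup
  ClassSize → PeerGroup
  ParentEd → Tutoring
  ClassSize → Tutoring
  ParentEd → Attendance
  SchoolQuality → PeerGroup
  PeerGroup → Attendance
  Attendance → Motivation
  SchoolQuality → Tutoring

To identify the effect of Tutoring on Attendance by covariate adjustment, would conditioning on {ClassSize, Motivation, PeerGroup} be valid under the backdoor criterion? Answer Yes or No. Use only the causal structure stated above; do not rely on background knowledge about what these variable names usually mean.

No

Backdoor paths from Tutoring to Attendance (paths whose first edge points into Tutoring):
  P1: Tutoring <- SchoolQuality -> PeerGroup -> Attendance
  P2: Tutoring <- ParentEd -> Attendance
  P3: Tutoring <- ClassSize -> PeerGroup -> Attendance
Condition 1 (no descendant of Tutoring in the set): FAILS — Motivation and PeerGroup are descendants of Tutoring.
Condition 2 (every backdoor path blocked by {ClassSize, Motivation, PeerGroup}):
  P1: blocked at chain node PeerGroup ∈ conditioning set.
  P2: open — no interior node is in the conditioning set.
  P3: blocked at fork node ClassSize ∈ conditioning set.
{ClassSize, Motivation, PeerGroup} does not satisfy the backdoor criterion.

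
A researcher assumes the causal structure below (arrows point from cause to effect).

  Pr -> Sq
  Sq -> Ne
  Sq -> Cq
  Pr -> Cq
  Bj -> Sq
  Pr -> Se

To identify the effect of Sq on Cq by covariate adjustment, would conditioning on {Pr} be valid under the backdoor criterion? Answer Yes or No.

Backdoor paths from Sq to Cq (paths whose first edge points into Sq):
  P1: Sq <- Pr -> Cq
Condition 1 (no descendant of Sq in the set): holds — descendants of Sq are {Cq, Ne}; none are in {Pr}.
Condition 2 (every backdoor path blocked by {Pr}):
  P1: blocked at fork node Pr ∈ conditioning set.
{Pr} satisfies the backdoor criterion.

Yes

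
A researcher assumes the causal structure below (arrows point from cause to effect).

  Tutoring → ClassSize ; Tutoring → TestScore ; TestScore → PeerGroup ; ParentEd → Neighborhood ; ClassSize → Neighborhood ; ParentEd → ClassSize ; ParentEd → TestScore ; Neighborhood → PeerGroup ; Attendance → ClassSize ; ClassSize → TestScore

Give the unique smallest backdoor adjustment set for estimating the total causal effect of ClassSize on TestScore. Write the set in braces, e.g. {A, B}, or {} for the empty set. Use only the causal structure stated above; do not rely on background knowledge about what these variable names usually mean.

Variables eligible for adjustment (non-descendants of ClassSize, excluding ClassSize and TestScore): {Attendance, ParentEd, Tutoring}.
Backdoor paths from ClassSize to TestScore:
  P1: ClassSize <- ParentEd -> TestScore
  P2: ClassSize <- ParentEd -> Neighborhood -> PeerGroup <- TestScore
  P3: ClassSize <- Tutoring -> TestScore
The empty set is not sufficient: P1 (ClassSize <- ParentEd -> TestScore) has no collider blocking it and no conditioned non-collider, so it is open.
Try {ParentEd, Tutoring}:
  P1: blocked at fork node ParentEd ∈ conditioning set.
  P2: blocked at fork node ParentEd ∈ conditioning set.
  P3: blocked at fork node Tutoring ∈ conditioning set.
{ParentEd, Tutoring} contains no descendant of ClassSize and blocks every backdoor path.
Every element of {ParentEd, Tutoring} is needed (dropping ParentEd leaves P1 open; dropping Tutoring leaves P3 open), so no proper subset is valid.
Among all size-2 subsets of the eligible variables, only {ParentEd, Tutoring} blocks every backdoor path, so it is the unique smallest valid adjustment set.

{ParentEd, Tutoring}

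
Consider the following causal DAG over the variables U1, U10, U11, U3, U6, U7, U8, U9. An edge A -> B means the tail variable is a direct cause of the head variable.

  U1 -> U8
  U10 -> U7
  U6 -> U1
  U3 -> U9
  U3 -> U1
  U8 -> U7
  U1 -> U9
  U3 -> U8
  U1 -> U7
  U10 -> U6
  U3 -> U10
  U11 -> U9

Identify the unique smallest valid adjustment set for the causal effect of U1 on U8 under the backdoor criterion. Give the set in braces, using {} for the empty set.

{U3}

Variables eligible for adjustment (non-descendants of U1, excluding U1 and U8): {U10, U11, U3, U6}.
Backdoor paths from U1 to U8:
  P1: U1 <- U3 -> U10 -> U7 <- U8
  P2: U1 <- U3 -> U8
  P3: U1 <- U6 <- U10 <- U3 -> U8
  P4: U1 <- U6 <- U10 -> U7 <- U8
The empty set is not sufficient: P2 (U1 <- U3 -> U8) has no collider blocking it and no conditioned non-collider, so it is open.
Try {U3}:
  P1: blocked at fork node U3 ∈ conditioning set.
  P2: blocked at fork node U3 ∈ conditioning set.
  P3: blocked at fork node U3 ∈ conditioning set.
  P4: blocked at collider U7 (neither it nor any descendant is in the conditioning set).
{U3} contains no descendant of U1 and blocks every backdoor path.
No other singleton works — e.g. {U10} leaves P2 open — so {U3} is the unique smallest valid adjustment set.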